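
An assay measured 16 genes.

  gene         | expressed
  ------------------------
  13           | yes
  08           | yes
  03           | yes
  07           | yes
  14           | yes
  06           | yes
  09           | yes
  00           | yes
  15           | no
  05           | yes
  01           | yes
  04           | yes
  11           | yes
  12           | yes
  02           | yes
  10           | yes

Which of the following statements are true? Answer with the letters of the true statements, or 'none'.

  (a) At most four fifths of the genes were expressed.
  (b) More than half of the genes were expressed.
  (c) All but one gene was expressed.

(b), (c)

|A| = 16, |A ∩ B| = 15, |A ∖ B| = 1.
(a) |A ∩ B| / |A| ≤ 4/5: fails.
(b) |A ∩ B| > |A ∖ B|: holds.
(c) |A ∖ B| = 1: holds.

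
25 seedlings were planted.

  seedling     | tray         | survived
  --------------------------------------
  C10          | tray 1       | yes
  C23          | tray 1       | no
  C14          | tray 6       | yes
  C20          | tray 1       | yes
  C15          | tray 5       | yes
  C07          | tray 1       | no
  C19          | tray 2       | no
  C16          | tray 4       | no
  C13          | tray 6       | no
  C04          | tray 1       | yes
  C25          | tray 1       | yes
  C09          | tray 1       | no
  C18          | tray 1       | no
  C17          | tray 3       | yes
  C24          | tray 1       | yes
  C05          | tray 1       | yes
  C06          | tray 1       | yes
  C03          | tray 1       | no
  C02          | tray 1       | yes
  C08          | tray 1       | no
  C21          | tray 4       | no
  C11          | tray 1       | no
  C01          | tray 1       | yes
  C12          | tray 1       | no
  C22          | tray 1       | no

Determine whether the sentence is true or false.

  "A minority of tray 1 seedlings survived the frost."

Truth condition: |A ∩ B| < |A ∖ B|.
|A| = 18, |A ∩ B| = 9, |A ∖ B| = 9.
9 = 9, so the statement is false.

False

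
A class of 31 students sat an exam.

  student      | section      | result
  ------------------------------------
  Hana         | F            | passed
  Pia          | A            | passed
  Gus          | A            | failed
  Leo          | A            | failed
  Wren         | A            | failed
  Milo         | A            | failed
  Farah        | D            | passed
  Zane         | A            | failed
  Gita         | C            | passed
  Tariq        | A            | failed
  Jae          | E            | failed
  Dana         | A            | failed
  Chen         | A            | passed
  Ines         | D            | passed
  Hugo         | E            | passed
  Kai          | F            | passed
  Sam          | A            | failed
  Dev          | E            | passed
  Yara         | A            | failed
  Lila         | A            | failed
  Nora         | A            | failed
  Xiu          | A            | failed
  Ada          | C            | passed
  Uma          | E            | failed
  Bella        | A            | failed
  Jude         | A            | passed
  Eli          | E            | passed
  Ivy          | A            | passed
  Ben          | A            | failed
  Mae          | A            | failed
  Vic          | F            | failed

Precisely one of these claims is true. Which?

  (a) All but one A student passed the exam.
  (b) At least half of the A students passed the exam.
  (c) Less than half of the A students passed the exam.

|A| = 19, |A ∩ B| = 4, |A ∖ B| = 15.
(a) requires |A ∖ B| = 1: false.
(b) requires |A ∩ B| ≥ |A ∖ B|: false.
(c) requires |A ∩ B| < |A ∖ B|: true.

(c)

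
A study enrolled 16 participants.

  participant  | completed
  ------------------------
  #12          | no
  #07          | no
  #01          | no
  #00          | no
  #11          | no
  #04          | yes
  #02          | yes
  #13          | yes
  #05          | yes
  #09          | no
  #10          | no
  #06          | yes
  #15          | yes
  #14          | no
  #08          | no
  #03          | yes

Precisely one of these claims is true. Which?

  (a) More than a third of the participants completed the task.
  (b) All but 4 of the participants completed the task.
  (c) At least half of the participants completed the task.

|A| = 16, |A ∩ B| = 7, |A ∖ B| = 9.
(a) requires |A ∩ B| / |A| > 1/3: true.
(b) requires |A ∖ B| = 4: false.
(c) requires |A ∩ B| ≥ |A ∖ B|: false.

(a)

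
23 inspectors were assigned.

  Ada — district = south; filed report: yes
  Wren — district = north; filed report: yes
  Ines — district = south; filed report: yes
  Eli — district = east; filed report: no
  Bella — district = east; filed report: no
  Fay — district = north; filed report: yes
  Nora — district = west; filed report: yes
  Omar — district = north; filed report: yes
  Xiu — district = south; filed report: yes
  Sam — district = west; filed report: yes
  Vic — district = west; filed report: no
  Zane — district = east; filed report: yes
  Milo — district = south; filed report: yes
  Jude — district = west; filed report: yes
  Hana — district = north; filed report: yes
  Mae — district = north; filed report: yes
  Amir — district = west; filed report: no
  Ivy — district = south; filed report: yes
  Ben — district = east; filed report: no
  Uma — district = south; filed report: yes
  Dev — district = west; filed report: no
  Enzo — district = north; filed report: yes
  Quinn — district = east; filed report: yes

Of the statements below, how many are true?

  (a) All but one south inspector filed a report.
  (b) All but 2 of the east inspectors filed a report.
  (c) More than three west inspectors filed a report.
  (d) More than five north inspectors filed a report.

1

(a) south: |A| = 6, |A ∩ B| = 6; needs |A ∖ B| = 1 — false.
(b) east: |A| = 5, |A ∩ B| = 2; needs |A ∖ B| = 2 — false.
(c) west: |A| = 6, |A ∩ B| = 3; needs |A ∩ B| > 3 — false.
(d) north: |A| = 6, |A ∩ B| = 6; needs |A ∩ B| > 5 — true.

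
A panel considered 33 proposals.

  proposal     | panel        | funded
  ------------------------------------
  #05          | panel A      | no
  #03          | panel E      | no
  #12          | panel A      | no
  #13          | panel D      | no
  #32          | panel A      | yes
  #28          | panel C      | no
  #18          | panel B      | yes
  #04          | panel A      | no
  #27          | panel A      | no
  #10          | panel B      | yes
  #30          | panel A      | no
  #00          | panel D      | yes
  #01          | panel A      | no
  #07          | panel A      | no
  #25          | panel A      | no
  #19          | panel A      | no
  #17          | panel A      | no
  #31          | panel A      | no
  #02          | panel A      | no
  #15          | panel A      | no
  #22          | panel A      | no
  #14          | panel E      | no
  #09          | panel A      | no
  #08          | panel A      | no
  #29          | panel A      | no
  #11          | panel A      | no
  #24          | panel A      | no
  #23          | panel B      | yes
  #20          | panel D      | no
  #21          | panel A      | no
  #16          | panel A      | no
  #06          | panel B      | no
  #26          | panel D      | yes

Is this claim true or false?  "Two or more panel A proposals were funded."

False

Truth condition: |A ∩ B| ≥ 2.
|A| = 22, |A ∩ B| = 1, |A ∖ B| = 21.
|A ∩ B| = 1, so the statement is false.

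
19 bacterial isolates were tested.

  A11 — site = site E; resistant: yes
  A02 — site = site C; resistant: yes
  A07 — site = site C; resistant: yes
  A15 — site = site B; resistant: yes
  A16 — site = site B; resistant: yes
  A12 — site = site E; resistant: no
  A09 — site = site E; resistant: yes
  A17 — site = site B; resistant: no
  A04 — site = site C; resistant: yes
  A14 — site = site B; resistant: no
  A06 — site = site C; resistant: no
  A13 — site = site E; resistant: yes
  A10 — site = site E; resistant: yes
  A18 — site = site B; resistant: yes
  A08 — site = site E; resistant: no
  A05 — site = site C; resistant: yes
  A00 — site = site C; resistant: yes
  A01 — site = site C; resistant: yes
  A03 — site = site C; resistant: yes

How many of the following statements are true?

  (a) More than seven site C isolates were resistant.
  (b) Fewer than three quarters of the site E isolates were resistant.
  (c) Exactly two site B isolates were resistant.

(a) site C: |A| = 8, |A ∩ B| = 7; needs |A ∩ B| > 7 — false.
(b) site E: |A| = 6, |A ∩ B| = 4; needs |A ∩ B| / |A| < 3/4 — true.
(c) site B: |A| = 5, |A ∩ B| = 3; needs |A ∩ B| = 2 — false.

1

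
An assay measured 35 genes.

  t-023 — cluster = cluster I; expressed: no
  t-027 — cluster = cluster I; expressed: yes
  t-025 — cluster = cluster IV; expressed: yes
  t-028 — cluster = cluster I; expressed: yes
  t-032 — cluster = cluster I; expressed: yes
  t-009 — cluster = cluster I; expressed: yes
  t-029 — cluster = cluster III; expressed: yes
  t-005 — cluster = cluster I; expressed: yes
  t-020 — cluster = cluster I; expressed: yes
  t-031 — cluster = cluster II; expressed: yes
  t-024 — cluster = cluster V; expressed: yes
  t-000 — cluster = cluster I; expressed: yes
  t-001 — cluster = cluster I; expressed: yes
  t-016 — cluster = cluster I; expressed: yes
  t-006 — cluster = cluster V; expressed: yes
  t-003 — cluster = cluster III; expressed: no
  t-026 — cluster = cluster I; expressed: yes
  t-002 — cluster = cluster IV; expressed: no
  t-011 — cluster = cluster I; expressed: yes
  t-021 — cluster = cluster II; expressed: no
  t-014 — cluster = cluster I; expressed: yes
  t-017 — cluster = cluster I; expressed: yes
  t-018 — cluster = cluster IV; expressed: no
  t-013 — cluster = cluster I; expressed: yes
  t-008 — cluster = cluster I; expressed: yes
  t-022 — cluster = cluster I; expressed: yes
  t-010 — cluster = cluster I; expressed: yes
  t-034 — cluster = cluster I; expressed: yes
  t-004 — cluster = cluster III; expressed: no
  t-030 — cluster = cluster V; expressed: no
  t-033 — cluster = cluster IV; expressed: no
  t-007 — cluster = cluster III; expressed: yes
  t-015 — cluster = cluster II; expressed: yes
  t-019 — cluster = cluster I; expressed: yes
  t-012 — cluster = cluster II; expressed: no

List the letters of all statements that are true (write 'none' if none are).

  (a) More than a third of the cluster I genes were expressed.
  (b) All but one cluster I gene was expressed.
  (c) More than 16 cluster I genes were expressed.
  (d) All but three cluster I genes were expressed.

(a), (b), (c)

|A| = 20, |A ∩ B| = 19, |A ∖ B| = 1.
(a) |A ∩ B| / |A| > 1/3: holds.
(b) |A ∖ B| = 1: holds.
(c) |A ∩ B| > 16: holds.
(d) |A ∖ B| = 3: fails.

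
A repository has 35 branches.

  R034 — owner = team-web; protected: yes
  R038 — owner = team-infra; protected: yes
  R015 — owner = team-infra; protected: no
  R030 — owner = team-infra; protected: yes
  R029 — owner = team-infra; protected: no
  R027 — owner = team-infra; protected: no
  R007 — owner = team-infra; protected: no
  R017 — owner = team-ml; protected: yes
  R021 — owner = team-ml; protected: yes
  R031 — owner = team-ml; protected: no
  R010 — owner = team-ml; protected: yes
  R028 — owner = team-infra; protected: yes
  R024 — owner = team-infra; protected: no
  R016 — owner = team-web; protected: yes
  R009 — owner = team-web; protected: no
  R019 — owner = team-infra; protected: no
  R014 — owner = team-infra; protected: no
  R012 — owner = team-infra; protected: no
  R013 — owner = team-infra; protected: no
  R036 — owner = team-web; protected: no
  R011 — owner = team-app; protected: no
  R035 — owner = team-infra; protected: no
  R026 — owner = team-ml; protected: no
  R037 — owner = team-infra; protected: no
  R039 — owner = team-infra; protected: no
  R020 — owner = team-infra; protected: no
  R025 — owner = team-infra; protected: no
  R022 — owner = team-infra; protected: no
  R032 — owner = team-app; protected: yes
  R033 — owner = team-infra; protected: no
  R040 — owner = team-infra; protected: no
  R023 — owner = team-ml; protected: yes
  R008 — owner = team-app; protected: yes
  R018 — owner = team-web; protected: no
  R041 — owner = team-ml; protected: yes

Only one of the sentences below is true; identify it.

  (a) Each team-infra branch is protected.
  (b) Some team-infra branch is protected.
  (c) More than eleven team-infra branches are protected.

|A| = 20, |A ∩ B| = 3, |A ∖ B| = 17.
(a) requires A ⊆ B, i.e. every element of A is in B (|A ∖ B| = 0): false.
(b) requires A ∩ B ≠ ∅ (|A ∩ B| ≥ 1): true.
(c) requires |A ∩ B| > 11: false.

(b)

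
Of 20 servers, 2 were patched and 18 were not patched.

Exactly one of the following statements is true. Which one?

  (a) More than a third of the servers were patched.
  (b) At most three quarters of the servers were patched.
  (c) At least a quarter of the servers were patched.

|A| = 20, |A ∩ B| = 2, |A ∖ B| = 18.
(a) requires |A ∩ B| / |A| > 1/3: false.
(b) requires |A ∩ B| / |A| ≤ 3/4: true.
(c) requires |A ∩ B| / |A| ≥ 1/4: false.

(b)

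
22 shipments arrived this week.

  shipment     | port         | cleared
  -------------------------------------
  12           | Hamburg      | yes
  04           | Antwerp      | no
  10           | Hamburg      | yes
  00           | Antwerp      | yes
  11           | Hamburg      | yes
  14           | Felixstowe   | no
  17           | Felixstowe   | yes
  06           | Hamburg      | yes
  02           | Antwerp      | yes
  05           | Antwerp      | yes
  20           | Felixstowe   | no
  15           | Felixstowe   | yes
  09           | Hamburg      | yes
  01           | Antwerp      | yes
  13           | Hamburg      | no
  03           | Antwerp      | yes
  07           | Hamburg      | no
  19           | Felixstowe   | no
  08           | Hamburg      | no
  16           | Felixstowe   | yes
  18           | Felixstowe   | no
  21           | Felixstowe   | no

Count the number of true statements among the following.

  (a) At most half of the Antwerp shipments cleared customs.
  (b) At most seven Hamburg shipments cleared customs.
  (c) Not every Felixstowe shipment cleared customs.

2

(a) Antwerp: |A| = 6, |A ∩ B| = 5; needs |A ∩ B| ≤ |A ∖ B| — false.
(b) Hamburg: |A| = 8, |A ∩ B| = 5; needs |A ∩ B| ≤ 7 — true.
(c) Felixstowe: |A| = 8, |A ∩ B| = 3; needs A ⊄ B (|A ∖ B| ≥ 1) — true.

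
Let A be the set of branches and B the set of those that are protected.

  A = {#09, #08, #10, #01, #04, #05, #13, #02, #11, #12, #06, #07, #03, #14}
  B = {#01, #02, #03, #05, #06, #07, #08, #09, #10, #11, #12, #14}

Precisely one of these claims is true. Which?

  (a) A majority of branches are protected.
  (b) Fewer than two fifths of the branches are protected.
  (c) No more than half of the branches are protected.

(a)

|A| = 14, |A ∩ B| = 12, |A ∖ B| = 2.
(a) requires |A ∩ B| > |A ∖ B|: true.
(b) requires |A ∩ B| / |A| < 2/5: false.
(c) requires |A ∩ B| ≤ |A ∖ B|: false.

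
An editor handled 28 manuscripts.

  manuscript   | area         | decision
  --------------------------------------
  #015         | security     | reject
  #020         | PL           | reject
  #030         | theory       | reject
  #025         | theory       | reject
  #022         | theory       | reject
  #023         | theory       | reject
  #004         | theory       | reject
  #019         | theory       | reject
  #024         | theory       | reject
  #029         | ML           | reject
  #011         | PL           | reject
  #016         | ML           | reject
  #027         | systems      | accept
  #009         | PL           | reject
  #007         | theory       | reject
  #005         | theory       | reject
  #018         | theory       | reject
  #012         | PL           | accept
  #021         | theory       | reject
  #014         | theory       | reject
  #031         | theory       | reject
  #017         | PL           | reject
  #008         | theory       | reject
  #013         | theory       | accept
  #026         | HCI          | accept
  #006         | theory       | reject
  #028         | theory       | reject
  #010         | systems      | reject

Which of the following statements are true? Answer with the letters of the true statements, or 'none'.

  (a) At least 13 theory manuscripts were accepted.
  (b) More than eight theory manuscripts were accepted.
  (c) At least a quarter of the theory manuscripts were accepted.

none

|A| = 17, |A ∩ B| = 1, |A ∖ B| = 16.
(a) |A ∩ B| ≥ 13: fails.
(b) |A ∩ B| > 8: fails.
(c) |A ∩ B| / |A| ≥ 1/4: fails.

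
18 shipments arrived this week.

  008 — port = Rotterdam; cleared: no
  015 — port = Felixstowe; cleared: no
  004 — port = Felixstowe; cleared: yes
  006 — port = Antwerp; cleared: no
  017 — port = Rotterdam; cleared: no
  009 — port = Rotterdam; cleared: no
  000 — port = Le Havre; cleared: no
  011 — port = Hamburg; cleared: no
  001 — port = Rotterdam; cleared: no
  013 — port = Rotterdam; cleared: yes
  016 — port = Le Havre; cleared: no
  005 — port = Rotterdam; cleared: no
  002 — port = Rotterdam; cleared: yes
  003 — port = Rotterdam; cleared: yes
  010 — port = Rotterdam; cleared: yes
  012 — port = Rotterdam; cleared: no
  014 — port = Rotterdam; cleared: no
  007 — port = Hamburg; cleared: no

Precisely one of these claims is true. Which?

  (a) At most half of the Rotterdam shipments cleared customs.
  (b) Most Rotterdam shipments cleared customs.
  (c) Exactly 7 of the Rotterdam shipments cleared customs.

|A| = 11, |A ∩ B| = 4, |A ∖ B| = 7.
(a) requires |A ∩ B| ≤ |A ∖ B|: true.
(b) requires |A ∩ B| > |A ∖ B|: false.
(c) requires |A ∩ B| = 7: false.

(a)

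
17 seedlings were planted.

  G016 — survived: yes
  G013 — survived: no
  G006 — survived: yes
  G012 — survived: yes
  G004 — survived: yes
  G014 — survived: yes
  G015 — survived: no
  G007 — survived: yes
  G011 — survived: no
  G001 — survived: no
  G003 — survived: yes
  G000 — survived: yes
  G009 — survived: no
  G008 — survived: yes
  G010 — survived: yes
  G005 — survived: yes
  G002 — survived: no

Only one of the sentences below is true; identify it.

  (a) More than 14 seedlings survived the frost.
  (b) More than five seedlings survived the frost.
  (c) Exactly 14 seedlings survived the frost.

|A| = 17, |A ∩ B| = 11, |A ∖ B| = 6.
(a) requires |A ∩ B| > 14: false.
(b) requires |A ∩ B| > 5: true.
(c) requires |A ∩ B| = 14: false.

(b)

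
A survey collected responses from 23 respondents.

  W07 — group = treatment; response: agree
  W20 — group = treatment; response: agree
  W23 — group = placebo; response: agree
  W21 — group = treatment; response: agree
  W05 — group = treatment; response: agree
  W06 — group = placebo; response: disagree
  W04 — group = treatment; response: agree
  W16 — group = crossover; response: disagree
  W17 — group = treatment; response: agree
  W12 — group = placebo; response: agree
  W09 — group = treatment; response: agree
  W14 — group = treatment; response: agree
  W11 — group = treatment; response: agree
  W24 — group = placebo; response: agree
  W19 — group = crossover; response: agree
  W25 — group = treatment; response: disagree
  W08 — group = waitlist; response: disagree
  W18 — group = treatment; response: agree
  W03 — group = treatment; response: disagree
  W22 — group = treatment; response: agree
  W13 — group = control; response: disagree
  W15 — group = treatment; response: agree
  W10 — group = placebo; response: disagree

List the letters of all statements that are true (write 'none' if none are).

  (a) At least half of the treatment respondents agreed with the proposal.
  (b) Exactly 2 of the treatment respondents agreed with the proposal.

(a)

|A| = 14, |A ∩ B| = 12, |A ∖ B| = 2.
(a) |A ∩ B| ≥ |A ∖ B|: holds.
(b) |A ∩ B| = 2: fails.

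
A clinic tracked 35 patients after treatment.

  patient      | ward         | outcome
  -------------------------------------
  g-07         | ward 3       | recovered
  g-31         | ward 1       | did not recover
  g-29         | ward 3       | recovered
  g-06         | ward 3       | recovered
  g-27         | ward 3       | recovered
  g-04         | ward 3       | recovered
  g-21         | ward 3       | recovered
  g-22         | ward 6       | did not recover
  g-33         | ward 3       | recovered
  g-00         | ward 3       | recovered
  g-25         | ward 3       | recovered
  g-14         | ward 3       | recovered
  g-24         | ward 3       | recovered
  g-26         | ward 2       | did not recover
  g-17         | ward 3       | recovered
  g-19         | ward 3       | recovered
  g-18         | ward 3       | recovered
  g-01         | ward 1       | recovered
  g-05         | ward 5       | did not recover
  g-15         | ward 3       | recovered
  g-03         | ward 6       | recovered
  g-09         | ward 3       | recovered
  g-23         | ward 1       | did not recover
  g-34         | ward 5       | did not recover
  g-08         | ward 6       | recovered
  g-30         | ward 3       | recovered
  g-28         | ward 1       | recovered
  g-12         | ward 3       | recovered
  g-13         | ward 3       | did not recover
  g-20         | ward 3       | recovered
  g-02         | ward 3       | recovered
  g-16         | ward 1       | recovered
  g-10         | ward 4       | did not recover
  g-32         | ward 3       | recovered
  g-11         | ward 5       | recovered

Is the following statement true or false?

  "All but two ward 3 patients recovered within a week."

The determiner here denotes the relation: |A ∖ B| = 2.
|A| = 22, |A ∩ B| = 21, |A ∖ B| = 1.
|A ∖ B| = 1, so the statement is false.

False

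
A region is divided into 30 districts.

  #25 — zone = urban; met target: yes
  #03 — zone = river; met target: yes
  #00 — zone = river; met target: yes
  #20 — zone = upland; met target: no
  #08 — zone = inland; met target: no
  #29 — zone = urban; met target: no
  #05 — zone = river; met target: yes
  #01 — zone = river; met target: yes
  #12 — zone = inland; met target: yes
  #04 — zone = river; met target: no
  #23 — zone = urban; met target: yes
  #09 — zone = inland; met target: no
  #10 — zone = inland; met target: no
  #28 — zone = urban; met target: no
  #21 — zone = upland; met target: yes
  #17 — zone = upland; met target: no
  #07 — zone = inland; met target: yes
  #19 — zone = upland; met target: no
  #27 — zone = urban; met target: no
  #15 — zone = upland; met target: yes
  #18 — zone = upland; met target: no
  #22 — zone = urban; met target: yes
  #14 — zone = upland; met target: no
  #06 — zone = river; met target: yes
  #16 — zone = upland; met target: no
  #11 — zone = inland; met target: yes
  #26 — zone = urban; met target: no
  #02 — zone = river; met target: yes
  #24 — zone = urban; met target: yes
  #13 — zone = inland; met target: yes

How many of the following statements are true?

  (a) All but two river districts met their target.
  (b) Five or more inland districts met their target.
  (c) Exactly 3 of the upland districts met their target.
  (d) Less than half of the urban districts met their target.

(a) river: |A| = 7, |A ∩ B| = 6; needs |A ∖ B| = 2 — false.
(b) inland: |A| = 7, |A ∩ B| = 4; needs |A ∩ B| ≥ 5 — false.
(c) upland: |A| = 8, |A ∩ B| = 2; needs |A ∩ B| = 3 — false.
(d) urban: |A| = 8, |A ∩ B| = 4; needs |A ∩ B| < |A ∖ B| — false.

0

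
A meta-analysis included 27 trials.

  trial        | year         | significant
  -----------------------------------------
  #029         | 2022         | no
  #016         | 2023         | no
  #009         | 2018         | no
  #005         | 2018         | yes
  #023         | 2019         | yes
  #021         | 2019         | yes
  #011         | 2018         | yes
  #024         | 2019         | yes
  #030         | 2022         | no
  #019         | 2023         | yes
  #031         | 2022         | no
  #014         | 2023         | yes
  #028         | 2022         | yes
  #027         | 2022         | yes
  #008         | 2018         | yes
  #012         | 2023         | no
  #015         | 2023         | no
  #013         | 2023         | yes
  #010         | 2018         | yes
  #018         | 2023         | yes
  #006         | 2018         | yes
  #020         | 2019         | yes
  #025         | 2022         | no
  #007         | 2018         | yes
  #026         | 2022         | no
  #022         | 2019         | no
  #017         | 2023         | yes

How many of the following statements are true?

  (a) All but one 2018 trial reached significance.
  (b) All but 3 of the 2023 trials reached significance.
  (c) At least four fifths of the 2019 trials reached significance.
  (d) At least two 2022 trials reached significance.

4

(a) 2018: |A| = 7, |A ∩ B| = 6; needs |A ∖ B| = 1 — true.
(b) 2023: |A| = 8, |A ∩ B| = 5; needs |A ∖ B| = 3 — true.
(c) 2019: |A| = 5, |A ∩ B| = 4; needs |A ∩ B| / |A| ≥ 4/5 — true.
(d) 2022: |A| = 7, |A ∩ B| = 2; needs |A ∩ B| ≥ 2 — true.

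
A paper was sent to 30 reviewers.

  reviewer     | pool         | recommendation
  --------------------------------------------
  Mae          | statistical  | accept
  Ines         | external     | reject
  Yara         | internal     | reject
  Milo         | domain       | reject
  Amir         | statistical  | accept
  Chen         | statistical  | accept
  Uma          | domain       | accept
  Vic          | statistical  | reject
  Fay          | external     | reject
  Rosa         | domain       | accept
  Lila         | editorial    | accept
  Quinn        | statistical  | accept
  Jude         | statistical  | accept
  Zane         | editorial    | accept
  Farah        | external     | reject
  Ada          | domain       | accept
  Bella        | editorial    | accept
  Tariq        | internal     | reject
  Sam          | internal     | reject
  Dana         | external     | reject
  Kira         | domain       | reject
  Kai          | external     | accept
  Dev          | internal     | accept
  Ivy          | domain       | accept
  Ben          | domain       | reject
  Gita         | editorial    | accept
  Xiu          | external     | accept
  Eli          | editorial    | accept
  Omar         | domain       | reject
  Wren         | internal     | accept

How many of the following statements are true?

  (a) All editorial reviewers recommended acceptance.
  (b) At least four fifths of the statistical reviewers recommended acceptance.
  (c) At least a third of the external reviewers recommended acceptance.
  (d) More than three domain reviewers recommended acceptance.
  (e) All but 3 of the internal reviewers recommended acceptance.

5

(a) editorial: |A| = 5, |A ∩ B| = 5; needs A ⊆ B, i.e. every element of A is in B (|A ∖ B| = 0) — true.
(b) statistical: |A| = 6, |A ∩ B| = 5; needs |A ∩ B| / |A| ≥ 4/5 — true.
(c) external: |A| = 6, |A ∩ B| = 2; needs |A ∩ B| / |A| ≥ 1/3 — true.
(d) domain: |A| = 8, |A ∩ B| = 4; needs |A ∩ B| > 3 — true.
(e) internal: |A| = 5, |A ∩ B| = 2; needs |A ∖ B| = 3 — true.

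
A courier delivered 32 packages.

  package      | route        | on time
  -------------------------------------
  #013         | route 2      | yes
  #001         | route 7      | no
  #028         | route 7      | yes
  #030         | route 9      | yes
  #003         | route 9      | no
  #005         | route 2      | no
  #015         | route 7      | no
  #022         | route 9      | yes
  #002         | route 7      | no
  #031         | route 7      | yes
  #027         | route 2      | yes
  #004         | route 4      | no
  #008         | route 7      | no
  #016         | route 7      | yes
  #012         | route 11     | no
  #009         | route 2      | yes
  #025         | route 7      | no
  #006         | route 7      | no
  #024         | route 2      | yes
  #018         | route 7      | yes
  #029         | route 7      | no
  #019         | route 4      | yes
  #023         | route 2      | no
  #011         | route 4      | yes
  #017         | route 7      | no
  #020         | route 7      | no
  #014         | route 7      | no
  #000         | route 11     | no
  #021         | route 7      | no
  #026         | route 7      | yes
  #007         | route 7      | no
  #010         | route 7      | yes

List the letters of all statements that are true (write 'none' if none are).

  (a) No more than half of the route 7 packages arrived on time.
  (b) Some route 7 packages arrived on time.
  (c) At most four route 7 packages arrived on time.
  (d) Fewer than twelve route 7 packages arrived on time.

(a), (b), (d)

|A| = 18, |A ∩ B| = 6, |A ∖ B| = 12.
(a) |A ∩ B| ≤ |A ∖ B|: holds.
(b) A ∩ B ≠ ∅ (|A ∩ B| ≥ 1): holds.
(c) |A ∩ B| ≤ 4: fails.
(d) |A ∩ B| < 12: holds.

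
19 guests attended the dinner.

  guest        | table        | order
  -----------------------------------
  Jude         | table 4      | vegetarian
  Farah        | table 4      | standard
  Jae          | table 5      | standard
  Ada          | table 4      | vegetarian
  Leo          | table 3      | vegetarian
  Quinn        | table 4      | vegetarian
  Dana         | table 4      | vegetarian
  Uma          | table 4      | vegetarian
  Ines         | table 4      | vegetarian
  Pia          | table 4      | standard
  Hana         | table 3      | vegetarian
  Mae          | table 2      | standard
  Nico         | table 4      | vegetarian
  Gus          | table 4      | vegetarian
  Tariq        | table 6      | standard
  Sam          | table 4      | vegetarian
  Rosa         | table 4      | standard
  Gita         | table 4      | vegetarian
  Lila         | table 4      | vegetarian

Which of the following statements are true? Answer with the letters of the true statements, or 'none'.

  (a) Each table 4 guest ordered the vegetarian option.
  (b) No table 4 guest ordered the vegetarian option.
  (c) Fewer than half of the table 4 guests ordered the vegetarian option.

|A| = 14, |A ∩ B| = 11, |A ∖ B| = 3.
(a) A ⊆ B, i.e. every element of A is in B (|A ∖ B| = 0): fails.
(b) A ∩ B = ∅ (|A ∩ B| = 0): fails.
(c) |A ∩ B| < |A ∖ B|: fails.

none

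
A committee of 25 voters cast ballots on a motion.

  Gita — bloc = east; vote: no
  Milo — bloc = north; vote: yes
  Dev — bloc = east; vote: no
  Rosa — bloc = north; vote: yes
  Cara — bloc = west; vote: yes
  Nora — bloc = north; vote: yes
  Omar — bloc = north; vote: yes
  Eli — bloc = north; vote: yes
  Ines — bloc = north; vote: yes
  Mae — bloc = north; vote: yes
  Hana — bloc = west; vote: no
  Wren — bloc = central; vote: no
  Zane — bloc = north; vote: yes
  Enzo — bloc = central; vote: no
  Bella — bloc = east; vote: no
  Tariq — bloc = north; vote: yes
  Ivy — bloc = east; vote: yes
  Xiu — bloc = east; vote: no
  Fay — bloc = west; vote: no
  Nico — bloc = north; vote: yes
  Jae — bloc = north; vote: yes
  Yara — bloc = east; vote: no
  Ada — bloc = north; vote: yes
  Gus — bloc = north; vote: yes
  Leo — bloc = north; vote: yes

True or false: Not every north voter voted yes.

False

'Not every north voter voted yes' holds iff A ⊄ B (|A ∖ B| ≥ 1).
A (the restrictor) = {Milo, Rosa, Nora, Omar, Eli, Ines, Mae, Zane, Tariq, Nico, Jae, Ada, Gus, Leo}, |A| = 14.
A ∖ B = {}, so |A ∖ B| = 0.
So the statement is false.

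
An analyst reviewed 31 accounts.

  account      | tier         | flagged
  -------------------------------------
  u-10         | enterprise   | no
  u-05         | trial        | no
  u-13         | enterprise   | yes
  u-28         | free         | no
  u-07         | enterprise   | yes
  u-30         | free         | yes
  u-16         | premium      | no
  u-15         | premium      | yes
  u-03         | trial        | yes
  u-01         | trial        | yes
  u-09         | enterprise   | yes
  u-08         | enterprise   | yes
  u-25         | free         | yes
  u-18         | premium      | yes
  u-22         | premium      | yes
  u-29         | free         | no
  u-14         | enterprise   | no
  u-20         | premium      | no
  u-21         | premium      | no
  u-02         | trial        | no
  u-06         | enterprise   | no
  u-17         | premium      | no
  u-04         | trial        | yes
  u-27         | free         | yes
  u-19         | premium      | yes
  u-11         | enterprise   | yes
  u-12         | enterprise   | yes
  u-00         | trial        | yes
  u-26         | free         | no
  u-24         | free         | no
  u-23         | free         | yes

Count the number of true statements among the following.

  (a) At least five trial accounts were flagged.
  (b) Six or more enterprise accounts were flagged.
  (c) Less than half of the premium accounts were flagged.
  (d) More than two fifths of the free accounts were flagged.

(a) trial: |A| = 6, |A ∩ B| = 4; needs |A ∩ B| ≥ 5 — false.
(b) enterprise: |A| = 9, |A ∩ B| = 6; needs |A ∩ B| ≥ 6 — true.
(c) premium: |A| = 8, |A ∩ B| = 4; needs |A ∩ B| < |A ∖ B| — false.
(d) free: |A| = 8, |A ∩ B| = 4; needs |A ∩ B| / |A| > 2/5 — true.

2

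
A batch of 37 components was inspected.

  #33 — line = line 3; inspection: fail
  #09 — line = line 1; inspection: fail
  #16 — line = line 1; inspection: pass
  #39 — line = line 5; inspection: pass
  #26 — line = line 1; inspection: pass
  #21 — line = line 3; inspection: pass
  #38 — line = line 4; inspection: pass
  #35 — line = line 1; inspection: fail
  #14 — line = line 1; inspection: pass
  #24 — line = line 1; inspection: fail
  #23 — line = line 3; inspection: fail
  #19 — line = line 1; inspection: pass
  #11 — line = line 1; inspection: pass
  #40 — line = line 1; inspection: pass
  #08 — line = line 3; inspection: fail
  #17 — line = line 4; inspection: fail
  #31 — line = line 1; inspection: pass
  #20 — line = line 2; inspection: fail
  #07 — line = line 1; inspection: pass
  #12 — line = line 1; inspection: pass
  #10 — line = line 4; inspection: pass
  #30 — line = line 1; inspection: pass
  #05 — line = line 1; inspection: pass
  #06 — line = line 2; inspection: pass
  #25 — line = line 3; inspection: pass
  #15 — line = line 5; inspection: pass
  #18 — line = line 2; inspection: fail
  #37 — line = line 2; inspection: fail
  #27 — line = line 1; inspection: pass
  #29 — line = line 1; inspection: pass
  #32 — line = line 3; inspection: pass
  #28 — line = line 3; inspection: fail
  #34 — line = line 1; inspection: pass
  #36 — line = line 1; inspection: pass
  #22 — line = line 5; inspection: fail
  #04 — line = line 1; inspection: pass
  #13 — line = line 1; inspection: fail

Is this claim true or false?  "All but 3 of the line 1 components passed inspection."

False

Truth condition: |A ∖ B| = 3.
|A| = 20, |A ∩ B| = 16, |A ∖ B| = 4.
|A ∖ B| = 4, so the statement is false.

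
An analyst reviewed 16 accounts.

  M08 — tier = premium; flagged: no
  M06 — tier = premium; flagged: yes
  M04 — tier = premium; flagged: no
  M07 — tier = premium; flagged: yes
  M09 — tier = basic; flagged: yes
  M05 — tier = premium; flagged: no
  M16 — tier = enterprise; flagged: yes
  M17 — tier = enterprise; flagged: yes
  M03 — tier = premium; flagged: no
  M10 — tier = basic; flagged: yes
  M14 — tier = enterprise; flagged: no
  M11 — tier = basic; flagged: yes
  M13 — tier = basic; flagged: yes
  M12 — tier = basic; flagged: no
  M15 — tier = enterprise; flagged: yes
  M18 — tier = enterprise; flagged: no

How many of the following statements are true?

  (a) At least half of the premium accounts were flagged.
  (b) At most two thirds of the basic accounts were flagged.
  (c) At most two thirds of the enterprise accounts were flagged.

1

(a) premium: |A| = 6, |A ∩ B| = 2; needs |A ∩ B| ≥ |A ∖ B| — false.
(b) basic: |A| = 5, |A ∩ B| = 4; needs |A ∩ B| / |A| ≤ 2/3 — false.
(c) enterprise: |A| = 5, |A ∩ B| = 3; needs |A ∩ B| / |A| ≤ 2/3 — true.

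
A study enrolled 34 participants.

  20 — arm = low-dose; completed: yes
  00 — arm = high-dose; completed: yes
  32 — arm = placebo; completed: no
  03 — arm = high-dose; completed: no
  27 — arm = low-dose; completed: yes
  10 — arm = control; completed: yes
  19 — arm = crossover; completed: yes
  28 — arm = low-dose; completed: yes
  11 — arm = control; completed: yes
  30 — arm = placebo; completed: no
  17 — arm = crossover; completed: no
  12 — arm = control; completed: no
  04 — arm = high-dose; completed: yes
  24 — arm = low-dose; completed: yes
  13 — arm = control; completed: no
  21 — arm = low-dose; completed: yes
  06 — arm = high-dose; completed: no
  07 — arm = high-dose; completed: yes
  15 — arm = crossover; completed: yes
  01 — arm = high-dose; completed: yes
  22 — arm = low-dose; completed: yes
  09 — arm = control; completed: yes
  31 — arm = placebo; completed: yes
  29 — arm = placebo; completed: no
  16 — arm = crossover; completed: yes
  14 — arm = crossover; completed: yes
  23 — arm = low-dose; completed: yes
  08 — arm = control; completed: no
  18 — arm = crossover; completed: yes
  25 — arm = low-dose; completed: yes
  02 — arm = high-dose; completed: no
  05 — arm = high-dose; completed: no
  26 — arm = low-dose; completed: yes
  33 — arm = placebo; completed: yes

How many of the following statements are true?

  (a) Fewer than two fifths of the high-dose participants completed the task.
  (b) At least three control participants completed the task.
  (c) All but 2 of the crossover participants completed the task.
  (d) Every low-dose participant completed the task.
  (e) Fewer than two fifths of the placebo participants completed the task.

2

(a) high-dose: |A| = 8, |A ∩ B| = 4; needs |A ∩ B| / |A| < 2/5 — false.
(b) control: |A| = 6, |A ∩ B| = 3; needs |A ∩ B| ≥ 3 — true.
(c) crossover: |A| = 6, |A ∩ B| = 5; needs |A ∖ B| = 2 — false.
(d) low-dose: |A| = 9, |A ∩ B| = 9; needs A ⊆ B, i.e. every element of A is in B (|A ∖ B| = 0) — true.
(e) placebo: |A| = 5, |A ∩ B| = 2; needs |A ∩ B| / |A| < 2/5 — false.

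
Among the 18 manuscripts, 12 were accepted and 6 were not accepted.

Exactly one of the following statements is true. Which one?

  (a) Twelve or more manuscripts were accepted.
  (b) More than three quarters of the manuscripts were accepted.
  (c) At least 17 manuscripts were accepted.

|A| = 18, |A ∩ B| = 12, |A ∖ B| = 6.
(a) requires |A ∩ B| ≥ 12: true.
(b) requires |A ∩ B| / |A| > 3/4: false.
(c) requires |A ∩ B| ≥ 17: false.

(a)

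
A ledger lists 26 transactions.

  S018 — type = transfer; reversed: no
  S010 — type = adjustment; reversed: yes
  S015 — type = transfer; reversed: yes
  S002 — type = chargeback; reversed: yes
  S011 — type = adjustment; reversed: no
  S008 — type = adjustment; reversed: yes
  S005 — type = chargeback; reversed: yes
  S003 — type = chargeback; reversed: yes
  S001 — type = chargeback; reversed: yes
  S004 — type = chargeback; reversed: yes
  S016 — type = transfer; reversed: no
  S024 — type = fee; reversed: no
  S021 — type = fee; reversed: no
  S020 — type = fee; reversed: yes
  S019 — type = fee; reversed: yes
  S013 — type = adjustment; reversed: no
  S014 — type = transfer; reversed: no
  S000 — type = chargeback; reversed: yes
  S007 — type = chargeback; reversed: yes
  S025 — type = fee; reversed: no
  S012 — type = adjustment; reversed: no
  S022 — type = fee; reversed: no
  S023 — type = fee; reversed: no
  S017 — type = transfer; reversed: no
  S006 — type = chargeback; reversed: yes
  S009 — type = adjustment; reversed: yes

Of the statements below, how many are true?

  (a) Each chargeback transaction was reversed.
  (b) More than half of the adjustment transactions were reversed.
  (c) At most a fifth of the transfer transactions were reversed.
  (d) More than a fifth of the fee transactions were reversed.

3

(a) chargeback: |A| = 8, |A ∩ B| = 8; needs A ⊆ B, i.e. every element of A is in B (|A ∖ B| = 0) — true.
(b) adjustment: |A| = 6, |A ∩ B| = 3; needs |A ∩ B| > |A ∖ B| — false.
(c) transfer: |A| = 5, |A ∩ B| = 1; needs |A ∩ B| / |A| ≤ 1/5 — true.
(d) fee: |A| = 7, |A ∩ B| = 2; needs |A ∩ B| / |A| > 1/5 — true.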